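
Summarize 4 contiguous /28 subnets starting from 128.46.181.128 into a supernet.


Original prefix: /28
Number of subnets: 4 = 2^2
New prefix = 28 - 2 = 26
Supernet: 128.46.181.128/26


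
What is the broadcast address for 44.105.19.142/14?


Network: 44.104.0.0/14
Host bits = 18
Set all host bits to 1:
Broadcast: 44.107.255.255


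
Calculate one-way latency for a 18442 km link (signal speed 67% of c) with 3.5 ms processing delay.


Speed = 0.67 * 3e5 km/s = 201000 km/s
Propagation delay = 18442 / 201000 = 0.0918 s = 91.7512 ms
Processing delay = 3.5 ms
Total one-way latency = 95.2512 ms


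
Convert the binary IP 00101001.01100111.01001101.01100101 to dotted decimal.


00101001 = 41
01100111 = 103
01001101 = 77
01100101 = 101
IP: 41.103.77.101


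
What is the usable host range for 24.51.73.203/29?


Network: 24.51.73.200
Broadcast: 24.51.73.207
First usable = network + 1
Last usable = broadcast - 1
Range: 24.51.73.201 to 24.51.73.206


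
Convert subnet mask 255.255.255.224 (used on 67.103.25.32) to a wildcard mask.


Subnet mask: 255.255.255.224
Wildcard = 255.255.255.255 - subnet mask
255 - 255 = 0
255 - 255 = 0
255 - 255 = 0
255 - 224 = 31
Wildcard: 0.0.0.31


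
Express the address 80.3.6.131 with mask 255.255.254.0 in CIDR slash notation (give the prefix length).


Binary: 11111111.11111111.11111110.00000000
Count leading 1s
Prefix: /23


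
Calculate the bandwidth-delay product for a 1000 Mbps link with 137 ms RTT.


BDP = bandwidth * RTT
= 1000 Mbps * 137 ms
= 1000 * 1e6 * 137 / 1000 bits
= 137000000 bits
= 17125000 bytes
= 16723.6328 KB
BDP = 137000000 bits (17125000 bytes)


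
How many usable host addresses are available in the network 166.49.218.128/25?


Host bits = 32 - 25 = 7
Total addresses = 2^7 = 128
Usable = total - 2 (network and broadcast)
Usable hosts: 126


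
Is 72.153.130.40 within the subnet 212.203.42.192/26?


Subnet network: 212.203.42.192
Test IP AND mask: 72.153.130.0
No, 72.153.130.40 is not in 212.203.42.192/26


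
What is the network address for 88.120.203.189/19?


IP:   01011000.01111000.11001011.10111101
Mask: 11111111.11111111.11100000.00000000
AND operation:
Net:  01011000.01111000.11000000.00000000
Network: 88.120.192.0/19


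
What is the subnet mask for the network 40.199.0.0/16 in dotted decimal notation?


/16 means 16 network bits, 16 host bits
Binary: 11111111111111110000000000000000
Mask: 255.255.0.0


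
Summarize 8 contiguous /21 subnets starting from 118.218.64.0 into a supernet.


Original prefix: /21
Number of subnets: 8 = 2^3
New prefix = 21 - 3 = 18
Supernet: 118.218.64.0/18


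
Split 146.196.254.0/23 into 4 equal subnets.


New prefix = 23 + 2 = 25
Each subnet has 128 addresses
  146.196.254.0/25
  146.196.254.128/25
  146.196.255.0/25
  146.196.255.128/25
Subnets: 146.196.254.0/25, 146.196.254.128/25, 146.196.255.0/25, 146.196.255.128/25


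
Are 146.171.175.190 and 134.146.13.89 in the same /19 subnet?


Mask: 255.255.224.0
146.171.175.190 AND mask = 146.171.160.0
134.146.13.89 AND mask = 134.146.0.0
No, different subnets (146.171.160.0 vs 134.146.0.0)


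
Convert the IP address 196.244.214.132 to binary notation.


196 = 11000100
244 = 11110100
214 = 11010110
132 = 10000100
Binary: 11000100.11110100.11010110.10000100


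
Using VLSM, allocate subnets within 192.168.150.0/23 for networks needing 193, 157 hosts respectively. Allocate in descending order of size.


193 hosts -> /24 (254 usable): 192.168.150.0/24
157 hosts -> /24 (254 usable): 192.168.151.0/24
Allocation: 192.168.150.0/24 (193 hosts, 254 usable); 192.168.151.0/24 (157 hosts, 254 usable)


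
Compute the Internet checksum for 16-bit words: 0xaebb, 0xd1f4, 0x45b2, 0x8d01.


Sum all words (with carry folding):
+ 0xaebb = 0xaebb
+ 0xd1f4 = 0x80b0
+ 0x45b2 = 0xc662
+ 0x8d01 = 0x5364
One's complement: ~0x5364
Checksum = 0xac9b


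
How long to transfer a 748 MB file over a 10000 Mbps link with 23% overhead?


Effective throughput = 10000 * (1 - 23/100) = 7700 Mbps
File size in Mb = 748 * 8 = 5984 Mb
Time = 5984 / 7700
Time = 0.7771 seconds


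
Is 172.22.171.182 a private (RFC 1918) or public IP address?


RFC 1918 private ranges:
  10.0.0.0/8 (10.0.0.0 - 10.255.255.255)
  172.16.0.0/12 (172.16.0.0 - 172.31.255.255)
  192.168.0.0/16 (192.168.0.0 - 192.168.255.255)
Private (in 172.16.0.0/12)


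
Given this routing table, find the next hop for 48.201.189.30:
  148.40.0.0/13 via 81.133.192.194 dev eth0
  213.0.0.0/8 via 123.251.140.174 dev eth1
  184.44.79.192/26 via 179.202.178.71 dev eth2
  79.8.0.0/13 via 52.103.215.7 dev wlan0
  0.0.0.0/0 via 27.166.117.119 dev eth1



Longest prefix match for 48.201.189.30:
  /13 148.40.0.0: no
  /8 213.0.0.0: no
  /26 184.44.79.192: no
  /13 79.8.0.0: no
  /0 0.0.0.0: MATCH
Selected: next-hop 27.166.117.119 via eth1 (matched /0)


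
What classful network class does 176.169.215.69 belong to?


First octet: 176
Binary: 10110000
10xxxxxx -> Class B (128-191)
Class B, default mask 255.255.0.0 (/16)


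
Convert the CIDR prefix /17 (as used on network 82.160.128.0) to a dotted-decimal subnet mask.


/17 means 17 network bits, 15 host bits
Binary: 11111111111111111000000000000000
Mask: 255.255.128.0


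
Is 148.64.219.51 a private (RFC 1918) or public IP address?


RFC 1918 private ranges:
  10.0.0.0/8 (10.0.0.0 - 10.255.255.255)
  172.16.0.0/12 (172.16.0.0 - 172.31.255.255)
  192.168.0.0/16 (192.168.0.0 - 192.168.255.255)
Public (not in any RFC 1918 range)


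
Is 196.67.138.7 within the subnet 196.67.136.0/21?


Subnet network: 196.67.136.0
Test IP AND mask: 196.67.136.0
Yes, 196.67.138.7 is in 196.67.136.0/21


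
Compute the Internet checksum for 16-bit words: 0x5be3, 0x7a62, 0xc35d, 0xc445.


Sum all words (with carry folding):
+ 0x5be3 = 0x5be3
+ 0x7a62 = 0xd645
+ 0xc35d = 0x99a3
+ 0xc445 = 0x5de9
One's complement: ~0x5de9
Checksum = 0xa216


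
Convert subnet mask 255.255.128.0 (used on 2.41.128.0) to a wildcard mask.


Subnet mask: 255.255.128.0
Wildcard = 255.255.255.255 - subnet mask
255 - 255 = 0
255 - 255 = 0
255 - 128 = 127
255 - 0 = 255
Wildcard: 0.0.127.255


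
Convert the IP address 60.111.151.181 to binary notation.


60 = 00111100
111 = 01101111
151 = 10010111
181 = 10110101
Binary: 00111100.01101111.10010111.10110101


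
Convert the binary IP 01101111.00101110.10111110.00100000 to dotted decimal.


01101111 = 111
00101110 = 46
10111110 = 190
00100000 = 32
IP: 111.46.190.32


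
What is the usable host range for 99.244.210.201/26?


Network: 99.244.210.192
Broadcast: 99.244.210.255
First usable = network + 1
Last usable = broadcast - 1
Range: 99.244.210.193 to 99.244.210.254


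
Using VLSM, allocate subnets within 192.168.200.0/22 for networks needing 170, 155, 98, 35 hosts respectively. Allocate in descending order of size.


170 hosts -> /24 (254 usable): 192.168.200.0/24
155 hosts -> /24 (254 usable): 192.168.201.0/24
98 hosts -> /25 (126 usable): 192.168.202.0/25
35 hosts -> /26 (62 usable): 192.168.202.128/26
Allocation: 192.168.200.0/24 (170 hosts, 254 usable); 192.168.201.0/24 (155 hosts, 254 usable); 192.168.202.0/25 (98 hosts, 126 usable); 192.168.202.128/26 (35 hosts, 62 usable)


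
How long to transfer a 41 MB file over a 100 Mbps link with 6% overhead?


Effective throughput = 100 * (1 - 6/100) = 94 Mbps
File size in Mb = 41 * 8 = 328 Mb
Time = 328 / 94
Time = 3.4894 seconds


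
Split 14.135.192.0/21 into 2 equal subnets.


New prefix = 21 + 1 = 22
Each subnet has 1024 addresses
  14.135.192.0/22
  14.135.196.0/22
Subnets: 14.135.192.0/22, 14.135.196.0/22


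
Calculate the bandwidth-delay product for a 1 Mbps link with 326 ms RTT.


BDP = bandwidth * RTT
= 1 Mbps * 326 ms
= 1 * 1e6 * 326 / 1000 bits
= 326000 bits
= 40750 bytes
= 39.7949 KB
BDP = 326000 bits (40750 bytes)


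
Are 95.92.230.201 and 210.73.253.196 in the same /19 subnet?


Mask: 255.255.224.0
95.92.230.201 AND mask = 95.92.224.0
210.73.253.196 AND mask = 210.73.224.0
No, different subnets (95.92.224.0 vs 210.73.224.0)


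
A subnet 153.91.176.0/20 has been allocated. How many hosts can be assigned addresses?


Host bits = 32 - 20 = 12
Total addresses = 2^12 = 4096
Usable = total - 2 (network and broadcast)
Usable hosts: 4094


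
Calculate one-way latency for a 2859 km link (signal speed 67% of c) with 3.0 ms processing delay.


Speed = 0.67 * 3e5 km/s = 201000 km/s
Propagation delay = 2859 / 201000 = 0.0142 s = 14.2239 ms
Processing delay = 3.0 ms
Total one-way latency = 17.2239 ms


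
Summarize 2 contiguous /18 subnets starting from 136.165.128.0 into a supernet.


Original prefix: /18
Number of subnets: 2 = 2^1
New prefix = 18 - 1 = 17
Supernet: 136.165.128.0/17


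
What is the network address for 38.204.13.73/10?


IP:   00100110.11001100.00001101.01001001
Mask: 11111111.11000000.00000000.00000000
AND operation:
Net:  00100110.11000000.00000000.00000000
Network: 38.192.0.0/10


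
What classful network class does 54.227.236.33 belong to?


First octet: 54
Binary: 00110110
0xxxxxxx -> Class A (1-126)
Class A, default mask 255.0.0.0 (/8)


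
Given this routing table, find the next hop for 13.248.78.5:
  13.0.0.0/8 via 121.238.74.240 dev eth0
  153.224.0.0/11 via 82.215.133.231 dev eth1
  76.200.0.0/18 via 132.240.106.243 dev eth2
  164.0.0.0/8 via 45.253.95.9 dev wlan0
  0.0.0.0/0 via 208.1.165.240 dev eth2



Longest prefix match for 13.248.78.5:
  /8 13.0.0.0: MATCH
  /11 153.224.0.0: no
  /18 76.200.0.0: no
  /8 164.0.0.0: no
  /0 0.0.0.0: MATCH
Selected: next-hop 121.238.74.240 via eth0 (matched /8)


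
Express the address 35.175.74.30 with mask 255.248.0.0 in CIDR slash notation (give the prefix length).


Binary: 11111111.11111000.00000000.00000000
Count leading 1s
Prefix: /13


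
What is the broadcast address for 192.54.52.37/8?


Network: 192.0.0.0/8
Host bits = 24
Set all host bits to 1:
Broadcast: 192.255.255.255


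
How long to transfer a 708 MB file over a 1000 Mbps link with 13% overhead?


Effective throughput = 1000 * (1 - 13/100) = 870 Mbps
File size in Mb = 708 * 8 = 5664 Mb
Time = 5664 / 870
Time = 6.5103 seconds


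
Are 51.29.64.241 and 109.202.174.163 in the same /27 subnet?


Mask: 255.255.255.224
51.29.64.241 AND mask = 51.29.64.224
109.202.174.163 AND mask = 109.202.174.160
No, different subnets (51.29.64.224 vs 109.202.174.160)


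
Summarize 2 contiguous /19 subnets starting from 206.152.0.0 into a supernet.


Original prefix: /19
Number of subnets: 2 = 2^1
New prefix = 19 - 1 = 18
Supernet: 206.152.0.0/18


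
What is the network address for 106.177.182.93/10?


IP:   01101010.10110001.10110110.01011101
Mask: 11111111.11000000.00000000.00000000
AND operation:
Net:  01101010.10000000.00000000.00000000
Network: 106.128.0.0/10


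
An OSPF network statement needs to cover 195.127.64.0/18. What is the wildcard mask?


Subnet mask: 255.255.192.0
Wildcard = 255.255.255.255 - subnet mask
255 - 255 = 0
255 - 255 = 0
255 - 192 = 63
255 - 0 = 255
Wildcard: 0.0.63.255


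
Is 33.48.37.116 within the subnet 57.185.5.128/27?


Subnet network: 57.185.5.128
Test IP AND mask: 33.48.37.96
No, 33.48.37.116 is not in 57.185.5.128/27


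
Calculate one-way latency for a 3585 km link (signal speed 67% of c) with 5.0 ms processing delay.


Speed = 0.67 * 3e5 km/s = 201000 km/s
Propagation delay = 3585 / 201000 = 0.0178 s = 17.8358 ms
Processing delay = 5.0 ms
Total one-way latency = 22.8358 ms


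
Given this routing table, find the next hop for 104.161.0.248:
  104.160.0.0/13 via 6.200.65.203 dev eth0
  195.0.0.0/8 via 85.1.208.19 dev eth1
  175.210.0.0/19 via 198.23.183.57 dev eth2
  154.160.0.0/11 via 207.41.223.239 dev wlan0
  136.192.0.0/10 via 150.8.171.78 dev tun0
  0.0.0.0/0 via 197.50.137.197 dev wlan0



Longest prefix match for 104.161.0.248:
  /13 104.160.0.0: MATCH
  /8 195.0.0.0: no
  /19 175.210.0.0: no
  /11 154.160.0.0: no
  /10 136.192.0.0: no
  /0 0.0.0.0: MATCH
Selected: next-hop 6.200.65.203 via eth0 (matched /13)


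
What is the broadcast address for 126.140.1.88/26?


Network: 126.140.1.64/26
Host bits = 6
Set all host bits to 1:
Broadcast: 126.140.1.127


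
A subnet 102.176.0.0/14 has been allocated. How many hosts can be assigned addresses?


Host bits = 32 - 14 = 18
Total addresses = 2^18 = 262144
Usable = total - 2 (network and broadcast)
Usable hosts: 262142


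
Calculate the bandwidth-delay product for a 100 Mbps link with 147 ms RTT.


BDP = bandwidth * RTT
= 100 Mbps * 147 ms
= 100 * 1e6 * 147 / 1000 bits
= 14700000 bits
= 1837500 bytes
= 1794.4336 KB
BDP = 14700000 bits (1837500 bytes)


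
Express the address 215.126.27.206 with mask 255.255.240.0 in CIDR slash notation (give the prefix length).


Binary: 11111111.11111111.11110000.00000000
Count leading 1s
Prefix: /20


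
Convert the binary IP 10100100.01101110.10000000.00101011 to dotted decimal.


10100100 = 164
01101110 = 110
10000000 = 128
00101011 = 43
IP: 164.110.128.43


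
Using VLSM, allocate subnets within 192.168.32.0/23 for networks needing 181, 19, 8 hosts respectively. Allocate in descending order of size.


181 hosts -> /24 (254 usable): 192.168.32.0/24
19 hosts -> /27 (30 usable): 192.168.33.0/27
8 hosts -> /28 (14 usable): 192.168.33.32/28
Allocation: 192.168.32.0/24 (181 hosts, 254 usable); 192.168.33.0/27 (19 hosts, 30 usable); 192.168.33.32/28 (8 hosts, 14 usable)


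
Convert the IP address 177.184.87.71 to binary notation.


177 = 10110001
184 = 10111000
87 = 01010111
71 = 01000111
Binary: 10110001.10111000.01010111.01000111


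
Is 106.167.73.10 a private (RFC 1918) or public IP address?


RFC 1918 private ranges:
  10.0.0.0/8 (10.0.0.0 - 10.255.255.255)
  172.16.0.0/12 (172.16.0.0 - 172.31.255.255)
  192.168.0.0/16 (192.168.0.0 - 192.168.255.255)
Public (not in any RFC 1918 range)


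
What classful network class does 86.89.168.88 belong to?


First octet: 86
Binary: 01010110
0xxxxxxx -> Class A (1-126)
Class A, default mask 255.0.0.0 (/8)


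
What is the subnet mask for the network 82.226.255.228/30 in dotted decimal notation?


/30 means 30 network bits, 2 host bits
Binary: 11111111111111111111111111111100
Mask: 255.255.255.252


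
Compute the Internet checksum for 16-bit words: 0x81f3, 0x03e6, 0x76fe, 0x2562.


Sum all words (with carry folding):
+ 0x81f3 = 0x81f3
+ 0x03e6 = 0x85d9
+ 0x76fe = 0xfcd7
+ 0x2562 = 0x223a
One's complement: ~0x223a
Checksum = 0xddc5


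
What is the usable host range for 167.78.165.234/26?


Network: 167.78.165.192
Broadcast: 167.78.165.255
First usable = network + 1
Last usable = broadcast - 1
Range: 167.78.165.193 to 167.78.165.254


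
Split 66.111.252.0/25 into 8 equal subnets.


New prefix = 25 + 3 = 28
Each subnet has 16 addresses
  66.111.252.0/28
  66.111.252.16/28
  66.111.252.32/28
  66.111.252.48/28
  66.111.252.64/28
  66.111.252.80/28
  66.111.252.96/28
  66.111.252.112/28
Subnets: 66.111.252.0/28, 66.111.252.16/28, 66.111.252.32/28, 66.111.252.48/28, 66.111.252.64/28, 66.111.252.80/28, 66.111.252.96/28, 66.111.252.112/28


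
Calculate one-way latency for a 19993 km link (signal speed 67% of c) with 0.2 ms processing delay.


Speed = 0.67 * 3e5 km/s = 201000 km/s
Propagation delay = 19993 / 201000 = 0.0995 s = 99.4677 ms
Processing delay = 0.2 ms
Total one-way latency = 99.6677 ms


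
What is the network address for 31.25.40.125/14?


IP:   00011111.00011001.00101000.01111101
Mask: 11111111.11111100.00000000.00000000
AND operation:
Net:  00011111.00011000.00000000.00000000
Network: 31.24.0.0/14


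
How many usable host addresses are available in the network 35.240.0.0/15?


Host bits = 32 - 15 = 17
Total addresses = 2^17 = 131072
Usable = total - 2 (network and broadcast)
Usable hosts: 131070


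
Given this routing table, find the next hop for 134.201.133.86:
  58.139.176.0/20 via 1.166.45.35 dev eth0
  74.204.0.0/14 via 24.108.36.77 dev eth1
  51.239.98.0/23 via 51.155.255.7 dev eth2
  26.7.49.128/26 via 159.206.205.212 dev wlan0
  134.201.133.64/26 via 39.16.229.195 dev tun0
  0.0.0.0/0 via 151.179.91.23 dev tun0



Longest prefix match for 134.201.133.86:
  /20 58.139.176.0: no
  /14 74.204.0.0: no
  /23 51.239.98.0: no
  /26 26.7.49.128: no
  /26 134.201.133.64: MATCH
  /0 0.0.0.0: MATCH
Selected: next-hop 39.16.229.195 via tun0 (matched /26)


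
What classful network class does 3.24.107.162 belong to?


First octet: 3
Binary: 00000011
0xxxxxxx -> Class A (1-126)
Class A, default mask 255.0.0.0 (/8)


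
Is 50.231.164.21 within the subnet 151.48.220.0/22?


Subnet network: 151.48.220.0
Test IP AND mask: 50.231.164.0
No, 50.231.164.21 is not in 151.48.220.0/22


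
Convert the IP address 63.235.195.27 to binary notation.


63 = 00111111
235 = 11101011
195 = 11000011
27 = 00011011
Binary: 00111111.11101011.11000011.00011011


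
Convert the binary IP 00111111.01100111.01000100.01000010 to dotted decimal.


00111111 = 63
01100111 = 103
01000100 = 68
01000010 = 66
IP: 63.103.68.66


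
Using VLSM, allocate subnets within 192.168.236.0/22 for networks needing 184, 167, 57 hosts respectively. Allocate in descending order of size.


184 hosts -> /24 (254 usable): 192.168.236.0/24
167 hosts -> /24 (254 usable): 192.168.237.0/24
57 hosts -> /26 (62 usable): 192.168.238.0/26
Allocation: 192.168.236.0/24 (184 hosts, 254 usable); 192.168.237.0/24 (167 hosts, 254 usable); 192.168.238.0/26 (57 hosts, 62 usable)


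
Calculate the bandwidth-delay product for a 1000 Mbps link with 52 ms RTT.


BDP = bandwidth * RTT
= 1000 Mbps * 52 ms
= 1000 * 1e6 * 52 / 1000 bits
= 52000000 bits
= 6500000 bytes
= 6347.6562 KB
BDP = 52000000 bits (6500000 bytes)


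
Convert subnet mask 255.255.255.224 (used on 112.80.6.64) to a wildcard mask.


Subnet mask: 255.255.255.224
Wildcard = 255.255.255.255 - subnet mask
255 - 255 = 0
255 - 255 = 0
255 - 255 = 0
255 - 224 = 31
Wildcard: 0.0.0.31


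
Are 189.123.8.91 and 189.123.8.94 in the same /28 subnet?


Mask: 255.255.255.240
189.123.8.91 AND mask = 189.123.8.80
189.123.8.94 AND mask = 189.123.8.80
Yes, same subnet (189.123.8.80)


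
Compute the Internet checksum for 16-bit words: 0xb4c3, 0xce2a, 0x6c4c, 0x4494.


Sum all words (with carry folding):
+ 0xb4c3 = 0xb4c3
+ 0xce2a = 0x82ee
+ 0x6c4c = 0xef3a
+ 0x4494 = 0x33cf
One's complement: ~0x33cf
Checksum = 0xcc30


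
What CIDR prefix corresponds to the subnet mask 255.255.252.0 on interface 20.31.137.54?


Binary: 11111111.11111111.11111100.00000000
Count leading 1s
Prefix: /22


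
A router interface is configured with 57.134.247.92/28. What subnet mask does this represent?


/28 means 28 network bits, 4 host bits
Binary: 11111111111111111111111111110000
Mask: 255.255.255.240


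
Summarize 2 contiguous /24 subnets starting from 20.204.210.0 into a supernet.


Original prefix: /24
Number of subnets: 2 = 2^1
New prefix = 24 - 1 = 23
Supernet: 20.204.210.0/23


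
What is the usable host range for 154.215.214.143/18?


Network: 154.215.192.0
Broadcast: 154.215.255.255
First usable = network + 1
Last usable = broadcast - 1
Range: 154.215.192.1 to 154.215.255.254


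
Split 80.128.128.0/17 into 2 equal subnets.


New prefix = 17 + 1 = 18
Each subnet has 16384 addresses
  80.128.128.0/18
  80.128.192.0/18
Subnets: 80.128.128.0/18, 80.128.192.0/18


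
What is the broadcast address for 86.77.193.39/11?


Network: 86.64.0.0/11
Host bits = 21
Set all host bits to 1:
Broadcast: 86.95.255.255


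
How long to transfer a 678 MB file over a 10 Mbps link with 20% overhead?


Effective throughput = 10 * (1 - 20/100) = 8 Mbps
File size in Mb = 678 * 8 = 5424 Mb
Time = 5424 / 8
Time = 678 seconds


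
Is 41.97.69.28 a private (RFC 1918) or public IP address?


RFC 1918 private ranges:
  10.0.0.0/8 (10.0.0.0 - 10.255.255.255)
  172.16.0.0/12 (172.16.0.0 - 172.31.255.255)
  192.168.0.0/16 (192.168.0.0 - 192.168.255.255)
Public (not in any RFC 1918 range)


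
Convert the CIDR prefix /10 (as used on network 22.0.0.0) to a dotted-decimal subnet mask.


/10 means 10 network bits, 22 host bits
Binary: 11111111110000000000000000000000
Mask: 255.192.0.0


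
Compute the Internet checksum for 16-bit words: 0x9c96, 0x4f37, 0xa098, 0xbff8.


Sum all words (with carry folding):
+ 0x9c96 = 0x9c96
+ 0x4f37 = 0xebcd
+ 0xa098 = 0x8c66
+ 0xbff8 = 0x4c5f
One's complement: ~0x4c5f
Checksum = 0xb3a0


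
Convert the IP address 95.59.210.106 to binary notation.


95 = 01011111
59 = 00111011
210 = 11010010
106 = 01101010
Binary: 01011111.00111011.11010010.01101010


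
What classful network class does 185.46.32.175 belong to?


First octet: 185
Binary: 10111001
10xxxxxx -> Class B (128-191)
Class B, default mask 255.255.0.0 (/16)


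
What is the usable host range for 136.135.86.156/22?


Network: 136.135.84.0
Broadcast: 136.135.87.255
First usable = network + 1
Last usable = broadcast - 1
Range: 136.135.84.1 to 136.135.87.254


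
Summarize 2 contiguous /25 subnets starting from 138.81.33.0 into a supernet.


Original prefix: /25
Number of subnets: 2 = 2^1
New prefix = 25 - 1 = 24
Supernet: 138.81.33.0/24


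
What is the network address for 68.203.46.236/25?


IP:   01000100.11001011.00101110.11101100
Mask: 11111111.11111111.11111111.10000000
AND operation:
Net:  01000100.11001011.00101110.10000000
Network: 68.203.46.128/25


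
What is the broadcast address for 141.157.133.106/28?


Network: 141.157.133.96/28
Host bits = 4
Set all host bits to 1:
Broadcast: 141.157.133.111


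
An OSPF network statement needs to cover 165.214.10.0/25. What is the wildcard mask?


Subnet mask: 255.255.255.128
Wildcard = 255.255.255.255 - subnet mask
255 - 255 = 0
255 - 255 = 0
255 - 255 = 0
255 - 128 = 127
Wildcard: 0.0.0.127


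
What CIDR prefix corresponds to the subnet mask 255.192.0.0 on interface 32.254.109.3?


Binary: 11111111.11000000.00000000.00000000
Count leading 1s
Prefix: /10


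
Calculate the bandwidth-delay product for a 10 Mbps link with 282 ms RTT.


BDP = bandwidth * RTT
= 10 Mbps * 282 ms
= 10 * 1e6 * 282 / 1000 bits
= 2820000 bits
= 352500 bytes
= 344.2383 KB
BDP = 2820000 bits (352500 bytes)


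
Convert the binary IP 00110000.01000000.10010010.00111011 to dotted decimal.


00110000 = 48
01000000 = 64
10010010 = 146
00111011 = 59
IP: 48.64.146.59


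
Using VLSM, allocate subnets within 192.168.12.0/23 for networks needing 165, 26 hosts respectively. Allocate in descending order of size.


165 hosts -> /24 (254 usable): 192.168.12.0/24
26 hosts -> /27 (30 usable): 192.168.13.0/27
Allocation: 192.168.12.0/24 (165 hosts, 254 usable); 192.168.13.0/27 (26 hosts, 30 usable)


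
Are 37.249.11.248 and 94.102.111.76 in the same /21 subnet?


Mask: 255.255.248.0
37.249.11.248 AND mask = 37.249.8.0
94.102.111.76 AND mask = 94.102.104.0
No, different subnets (37.249.8.0 vs 94.102.104.0)


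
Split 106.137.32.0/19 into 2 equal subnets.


New prefix = 19 + 1 = 20
Each subnet has 4096 addresses
  106.137.32.0/20
  106.137.48.0/20
Subnets: 106.137.32.0/20, 106.137.48.0/20


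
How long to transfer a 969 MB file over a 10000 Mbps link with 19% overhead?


Effective throughput = 10000 * (1 - 19/100) = 8100.0 Mbps
File size in Mb = 969 * 8 = 7752 Mb
Time = 7752 / 8100.0
Time = 0.957 seconds


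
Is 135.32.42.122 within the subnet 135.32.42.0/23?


Subnet network: 135.32.42.0
Test IP AND mask: 135.32.42.0
Yes, 135.32.42.122 is in 135.32.42.0/23


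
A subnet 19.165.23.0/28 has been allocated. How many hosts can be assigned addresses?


Host bits = 32 - 28 = 4
Total addresses = 2^4 = 16
Usable = total - 2 (network and broadcast)
Usable hosts: 14


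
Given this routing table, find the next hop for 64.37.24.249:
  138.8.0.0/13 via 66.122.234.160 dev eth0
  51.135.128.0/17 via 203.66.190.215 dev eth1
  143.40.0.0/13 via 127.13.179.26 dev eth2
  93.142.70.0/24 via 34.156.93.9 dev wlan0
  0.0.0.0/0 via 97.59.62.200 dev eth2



Longest prefix match for 64.37.24.249:
  /13 138.8.0.0: no
  /17 51.135.128.0: no
  /13 143.40.0.0: no
  /24 93.142.70.0: no
  /0 0.0.0.0: MATCH
Selected: next-hop 97.59.62.200 via eth2 (matched /0)


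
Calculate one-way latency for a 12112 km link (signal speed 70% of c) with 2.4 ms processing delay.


Speed = 0.7 * 3e5 km/s = 210000 km/s
Propagation delay = 12112 / 210000 = 0.0577 s = 57.6762 ms
Processing delay = 2.4 ms
Total one-way latency = 60.0762 ms


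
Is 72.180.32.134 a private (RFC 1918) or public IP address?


RFC 1918 private ranges:
  10.0.0.0/8 (10.0.0.0 - 10.255.255.255)
  172.16.0.0/12 (172.16.0.0 - 172.31.255.255)
  192.168.0.0/16 (192.168.0.0 - 192.168.255.255)
Public (not in any RFC 1918 range)


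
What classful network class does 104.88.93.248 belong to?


First octet: 104
Binary: 01101000
0xxxxxxx -> Class A (1-126)
Class A, default mask 255.0.0.0 (/8)


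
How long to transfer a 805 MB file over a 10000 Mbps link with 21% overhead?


Effective throughput = 10000 * (1 - 21/100) = 7900 Mbps
File size in Mb = 805 * 8 = 6440 Mb
Time = 6440 / 7900
Time = 0.8152 seconds


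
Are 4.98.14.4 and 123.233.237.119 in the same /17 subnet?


Mask: 255.255.128.0
4.98.14.4 AND mask = 4.98.0.0
123.233.237.119 AND mask = 123.233.128.0
No, different subnets (4.98.0.0 vs 123.233.128.0)


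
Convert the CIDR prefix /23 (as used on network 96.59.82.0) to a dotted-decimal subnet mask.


/23 means 23 network bits, 9 host bits
Binary: 11111111111111111111111000000000
Mask: 255.255.254.0


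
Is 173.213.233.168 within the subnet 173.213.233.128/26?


Subnet network: 173.213.233.128
Test IP AND mask: 173.213.233.128
Yes, 173.213.233.168 is in 173.213.233.128/26


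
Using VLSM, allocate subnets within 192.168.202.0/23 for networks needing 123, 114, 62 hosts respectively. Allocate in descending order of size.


123 hosts -> /25 (126 usable): 192.168.202.0/25
114 hosts -> /25 (126 usable): 192.168.202.128/25
62 hosts -> /26 (62 usable): 192.168.203.0/26
Allocation: 192.168.202.0/25 (123 hosts, 126 usable); 192.168.202.128/25 (114 hosts, 126 usable); 192.168.203.0/26 (62 hosts, 62 usable)


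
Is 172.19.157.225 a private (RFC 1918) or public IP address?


RFC 1918 private ranges:
  10.0.0.0/8 (10.0.0.0 - 10.255.255.255)
  172.16.0.0/12 (172.16.0.0 - 172.31.255.255)
  192.168.0.0/16 (192.168.0.0 - 192.168.255.255)
Private (in 172.16.0.0/12)


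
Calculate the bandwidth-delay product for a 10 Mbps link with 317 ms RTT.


BDP = bandwidth * RTT
= 10 Mbps * 317 ms
= 10 * 1e6 * 317 / 1000 bits
= 3170000 bits
= 396250 bytes
= 386.9629 KB
BDP = 3170000 bits (396250 bytes)


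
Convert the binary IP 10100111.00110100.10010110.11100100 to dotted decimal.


10100111 = 167
00110100 = 52
10010110 = 150
11100100 = 228
IP: 167.52.150.228


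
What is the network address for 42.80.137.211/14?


IP:   00101010.01010000.10001001.11010011
Mask: 11111111.11111100.00000000.00000000
AND operation:
Net:  00101010.01010000.00000000.00000000
Network: 42.80.0.0/14


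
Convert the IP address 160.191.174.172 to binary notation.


160 = 10100000
191 = 10111111
174 = 10101110
172 = 10101100
Binary: 10100000.10111111.10101110.10101100


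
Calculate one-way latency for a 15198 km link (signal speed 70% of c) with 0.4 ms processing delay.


Speed = 0.7 * 3e5 km/s = 210000 km/s
Propagation delay = 15198 / 210000 = 0.0724 s = 72.3714 ms
Processing delay = 0.4 ms
Total one-way latency = 72.7714 ms


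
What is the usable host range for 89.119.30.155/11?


Network: 89.96.0.0
Broadcast: 89.127.255.255
First usable = network + 1
Last usable = broadcast - 1
Range: 89.96.0.1 to 89.127.255.254


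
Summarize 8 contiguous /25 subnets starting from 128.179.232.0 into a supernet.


Original prefix: /25
Number of subnets: 8 = 2^3
New prefix = 25 - 3 = 22
Supernet: 128.179.232.0/22


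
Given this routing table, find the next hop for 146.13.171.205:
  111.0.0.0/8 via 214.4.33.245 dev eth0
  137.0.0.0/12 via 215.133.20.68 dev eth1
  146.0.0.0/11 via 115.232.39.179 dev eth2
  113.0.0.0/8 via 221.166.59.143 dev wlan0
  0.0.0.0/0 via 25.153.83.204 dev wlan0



Longest prefix match for 146.13.171.205:
  /8 111.0.0.0: no
  /12 137.0.0.0: no
  /11 146.0.0.0: MATCH
  /8 113.0.0.0: no
  /0 0.0.0.0: MATCH
Selected: next-hop 115.232.39.179 via eth2 (matched /11)


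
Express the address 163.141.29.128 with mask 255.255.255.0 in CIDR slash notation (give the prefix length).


Binary: 11111111.11111111.11111111.00000000
Count leading 1s
Prefix: /24


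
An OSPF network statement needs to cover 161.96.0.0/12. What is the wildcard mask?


Subnet mask: 255.240.0.0
Wildcard = 255.255.255.255 - subnet mask
255 - 255 = 0
255 - 240 = 15
255 - 0 = 255
255 - 0 = 255
Wildcard: 0.15.255.255


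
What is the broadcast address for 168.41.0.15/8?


Network: 168.0.0.0/8
Host bits = 24
Set all host bits to 1:
Broadcast: 168.255.255.255


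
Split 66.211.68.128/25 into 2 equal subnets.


New prefix = 25 + 1 = 26
Each subnet has 64 addresses
  66.211.68.128/26
  66.211.68.192/26
Subnets: 66.211.68.128/26, 66.211.68.192/26


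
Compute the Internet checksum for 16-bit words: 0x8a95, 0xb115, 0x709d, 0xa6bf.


Sum all words (with carry folding):
+ 0x8a95 = 0x8a95
+ 0xb115 = 0x3bab
+ 0x709d = 0xac48
+ 0xa6bf = 0x5308
One's complement: ~0x5308
Checksum = 0xacf7


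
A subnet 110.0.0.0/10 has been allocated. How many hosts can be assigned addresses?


Host bits = 32 - 10 = 22
Total addresses = 2^22 = 4194304
Usable = total - 2 (network and broadcast)
Usable hosts: 4194302


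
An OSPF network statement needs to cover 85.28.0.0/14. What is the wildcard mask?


Subnet mask: 255.252.0.0
Wildcard = 255.255.255.255 - subnet mask
255 - 255 = 0
255 - 252 = 3
255 - 0 = 255
255 - 0 = 255
Wildcard: 0.3.255.255


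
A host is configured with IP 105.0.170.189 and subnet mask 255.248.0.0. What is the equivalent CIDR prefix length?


Binary: 11111111.11111000.00000000.00000000
Count leading 1s
Prefix: /13


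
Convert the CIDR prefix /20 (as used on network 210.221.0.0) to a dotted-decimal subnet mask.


/20 means 20 network bits, 12 host bits
Binary: 11111111111111111111000000000000
Mask: 255.255.240.0


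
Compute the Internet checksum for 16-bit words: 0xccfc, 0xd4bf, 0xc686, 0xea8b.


Sum all words (with carry folding):
+ 0xccfc = 0xccfc
+ 0xd4bf = 0xa1bc
+ 0xc686 = 0x6843
+ 0xea8b = 0x52cf
One's complement: ~0x52cf
Checksum = 0xad30


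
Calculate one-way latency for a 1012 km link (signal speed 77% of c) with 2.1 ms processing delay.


Speed = 0.77 * 3e5 km/s = 231000 km/s
Propagation delay = 1012 / 231000 = 0.0044 s = 4.381 ms
Processing delay = 2.1 ms
Total one-way latency = 6.481 ms


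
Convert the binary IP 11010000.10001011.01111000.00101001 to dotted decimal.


11010000 = 208
10001011 = 139
01111000 = 120
00101001 = 41
IP: 208.139.120.41


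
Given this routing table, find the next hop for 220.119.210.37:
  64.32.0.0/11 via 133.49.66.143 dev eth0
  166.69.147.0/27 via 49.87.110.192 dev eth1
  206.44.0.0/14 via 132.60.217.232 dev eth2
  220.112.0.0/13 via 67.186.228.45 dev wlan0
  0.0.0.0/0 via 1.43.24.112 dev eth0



Longest prefix match for 220.119.210.37:
  /11 64.32.0.0: no
  /27 166.69.147.0: no
  /14 206.44.0.0: no
  /13 220.112.0.0: MATCH
  /0 0.0.0.0: MATCH
Selected: next-hop 67.186.228.45 via wlan0 (matched /13)


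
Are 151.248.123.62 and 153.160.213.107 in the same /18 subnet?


Mask: 255.255.192.0
151.248.123.62 AND mask = 151.248.64.0
153.160.213.107 AND mask = 153.160.192.0
No, different subnets (151.248.64.0 vs 153.160.192.0)


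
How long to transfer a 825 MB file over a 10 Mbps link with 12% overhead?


Effective throughput = 10 * (1 - 12/100) = 8.8 Mbps
File size in Mb = 825 * 8 = 6600 Mb
Time = 6600 / 8.8
Time = 750.0 seconds


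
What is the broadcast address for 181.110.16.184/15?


Network: 181.110.0.0/15
Host bits = 17
Set all host bits to 1:
Broadcast: 181.111.255.255


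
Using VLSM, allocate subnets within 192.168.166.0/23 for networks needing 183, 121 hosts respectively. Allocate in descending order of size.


183 hosts -> /24 (254 usable): 192.168.166.0/24
121 hosts -> /25 (126 usable): 192.168.167.0/25
Allocation: 192.168.166.0/24 (183 hosts, 254 usable); 192.168.167.0/25 (121 hosts, 126 usable)


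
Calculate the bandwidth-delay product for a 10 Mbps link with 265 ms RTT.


BDP = bandwidth * RTT
= 10 Mbps * 265 ms
= 10 * 1e6 * 265 / 1000 bits
= 2650000 bits
= 331250 bytes
= 323.4863 KB
BDP = 2650000 bits (331250 bytes)


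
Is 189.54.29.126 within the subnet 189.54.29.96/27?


Subnet network: 189.54.29.96
Test IP AND mask: 189.54.29.96
Yes, 189.54.29.126 is in 189.54.29.96/27


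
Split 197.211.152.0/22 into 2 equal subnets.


New prefix = 22 + 1 = 23
Each subnet has 512 addresses
  197.211.152.0/23
  197.211.154.0/23
Subnets: 197.211.152.0/23, 197.211.154.0/23


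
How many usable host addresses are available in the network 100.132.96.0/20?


Host bits = 32 - 20 = 12
Total addresses = 2^12 = 4096
Usable = total - 2 (network and broadcast)
Usable hosts: 4094


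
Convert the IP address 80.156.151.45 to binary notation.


80 = 01010000
156 = 10011100
151 = 10010111
45 = 00101101
Binary: 01010000.10011100.10010111.00101101


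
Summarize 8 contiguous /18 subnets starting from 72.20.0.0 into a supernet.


Original prefix: /18
Number of subnets: 8 = 2^3
New prefix = 18 - 3 = 15
Supernet: 72.20.0.0/15


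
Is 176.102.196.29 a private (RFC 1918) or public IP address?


RFC 1918 private ranges:
  10.0.0.0/8 (10.0.0.0 - 10.255.255.255)
  172.16.0.0/12 (172.16.0.0 - 172.31.255.255)
  192.168.0.0/16 (192.168.0.0 - 192.168.255.255)
Public (not in any RFC 1918 range)


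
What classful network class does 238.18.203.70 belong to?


First octet: 238
Binary: 11101110
1110xxxx -> Class D (224-239)
Class D (multicast), default mask N/A


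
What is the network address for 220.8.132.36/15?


IP:   11011100.00001000.10000100.00100100
Mask: 11111111.11111110.00000000.00000000
AND operation:
Net:  11011100.00001000.00000000.00000000
Network: 220.8.0.0/15


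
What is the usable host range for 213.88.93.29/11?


Network: 213.64.0.0
Broadcast: 213.95.255.255
First usable = network + 1
Last usable = broadcast - 1
Range: 213.64.0.1 to 213.95.255.254


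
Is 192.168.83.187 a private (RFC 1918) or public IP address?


RFC 1918 private ranges:
  10.0.0.0/8 (10.0.0.0 - 10.255.255.255)
  172.16.0.0/12 (172.16.0.0 - 172.31.255.255)
  192.168.0.0/16 (192.168.0.0 - 192.168.255.255)
Private (in 192.168.0.0/16)


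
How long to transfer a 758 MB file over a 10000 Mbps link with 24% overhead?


Effective throughput = 10000 * (1 - 24/100) = 7600 Mbps
File size in Mb = 758 * 8 = 6064 Mb
Time = 6064 / 7600
Time = 0.7979 seconds


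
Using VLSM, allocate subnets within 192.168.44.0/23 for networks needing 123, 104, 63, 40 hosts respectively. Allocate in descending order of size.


123 hosts -> /25 (126 usable): 192.168.44.0/25
104 hosts -> /25 (126 usable): 192.168.44.128/25
63 hosts -> /25 (126 usable): 192.168.45.0/25
40 hosts -> /26 (62 usable): 192.168.45.128/26
Allocation: 192.168.44.0/25 (123 hosts, 126 usable); 192.168.44.128/25 (104 hosts, 126 usable); 192.168.45.0/25 (63 hosts, 126 usable); 192.168.45.128/26 (40 hosts, 62 usable)


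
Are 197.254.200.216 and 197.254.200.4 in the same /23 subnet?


Mask: 255.255.254.0
197.254.200.216 AND mask = 197.254.200.0
197.254.200.4 AND mask = 197.254.200.0
Yes, same subnet (197.254.200.0)


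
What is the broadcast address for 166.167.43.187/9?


Network: 166.128.0.0/9
Host bits = 23
Set all host bits to 1:
Broadcast: 166.255.255.255


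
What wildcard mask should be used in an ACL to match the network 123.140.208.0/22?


Subnet mask: 255.255.252.0
Wildcard = 255.255.255.255 - subnet mask
255 - 255 = 0
255 - 255 = 0
255 - 252 = 3
255 - 0 = 255
Wildcard: 0.0.3.255


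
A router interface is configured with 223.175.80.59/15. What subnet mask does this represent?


/15 means 15 network bits, 17 host bits
Binary: 11111111111111100000000000000000
Mask: 255.254.0.0


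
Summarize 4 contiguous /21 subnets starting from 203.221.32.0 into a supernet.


Original prefix: /21
Number of subnets: 4 = 2^2
New prefix = 21 - 2 = 19
Supernet: 203.221.32.0/19


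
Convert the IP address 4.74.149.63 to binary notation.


4 = 00000100
74 = 01001010
149 = 10010101
63 = 00111111
Binary: 00000100.01001010.10010101.00111111


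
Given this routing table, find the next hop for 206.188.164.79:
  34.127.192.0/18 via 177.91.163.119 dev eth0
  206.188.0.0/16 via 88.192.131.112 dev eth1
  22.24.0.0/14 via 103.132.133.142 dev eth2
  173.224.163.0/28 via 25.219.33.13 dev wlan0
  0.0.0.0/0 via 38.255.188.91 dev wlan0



Longest prefix match for 206.188.164.79:
  /18 34.127.192.0: no
  /16 206.188.0.0: MATCH
  /14 22.24.0.0: no
  /28 173.224.163.0: no
  /0 0.0.0.0: MATCH
Selected: next-hop 88.192.131.112 via eth1 (matched /16)


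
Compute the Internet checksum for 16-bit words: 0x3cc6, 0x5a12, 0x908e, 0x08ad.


Sum all words (with carry folding):
+ 0x3cc6 = 0x3cc6
+ 0x5a12 = 0x96d8
+ 0x908e = 0x2767
+ 0x08ad = 0x3014
One's complement: ~0x3014
Checksum = 0xcfeb


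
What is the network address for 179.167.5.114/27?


IP:   10110011.10100111.00000101.01110010
Mask: 11111111.11111111.11111111.11100000
AND operation:
Net:  10110011.10100111.00000101.01100000
Network: 179.167.5.96/27


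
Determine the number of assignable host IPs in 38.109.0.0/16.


Host bits = 32 - 16 = 16
Total addresses = 2^16 = 65536
Usable = total - 2 (network and broadcast)
Usable hosts: 65534


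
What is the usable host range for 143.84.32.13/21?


Network: 143.84.32.0
Broadcast: 143.84.39.255
First usable = network + 1
Last usable = broadcast - 1
Range: 143.84.32.1 to 143.84.39.254


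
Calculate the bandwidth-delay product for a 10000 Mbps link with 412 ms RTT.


BDP = bandwidth * RTT
= 10000 Mbps * 412 ms
= 10000 * 1e6 * 412 / 1000 bits
= 4120000000 bits
= 515000000 bytes
= 502929.6875 KB
BDP = 4120000000 bits (515000000 bytes)


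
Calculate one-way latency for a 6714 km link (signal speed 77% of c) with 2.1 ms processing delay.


Speed = 0.77 * 3e5 km/s = 231000 km/s
Propagation delay = 6714 / 231000 = 0.0291 s = 29.0649 ms
Processing delay = 2.1 ms
Total one-way latency = 31.1649 ms


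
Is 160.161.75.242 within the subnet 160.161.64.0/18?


Subnet network: 160.161.64.0
Test IP AND mask: 160.161.64.0
Yes, 160.161.75.242 is in 160.161.64.0/18


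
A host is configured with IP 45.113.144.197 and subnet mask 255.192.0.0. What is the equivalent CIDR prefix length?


Binary: 11111111.11000000.00000000.00000000
Count leading 1s
Prefix: /10


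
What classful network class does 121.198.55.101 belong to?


First octet: 121
Binary: 01111001
0xxxxxxx -> Class A (1-126)
Class A, default mask 255.0.0.0 (/8)


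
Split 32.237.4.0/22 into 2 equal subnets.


New prefix = 22 + 1 = 23
Each subnet has 512 addresses
  32.237.4.0/23
  32.237.6.0/23
Subnets: 32.237.4.0/23, 32.237.6.0/23


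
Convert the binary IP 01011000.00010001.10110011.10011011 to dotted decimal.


01011000 = 88
00010001 = 17
10110011 = 179
10011011 = 155
IP: 88.17.179.155


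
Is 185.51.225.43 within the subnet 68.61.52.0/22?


Subnet network: 68.61.52.0
Test IP AND mask: 185.51.224.0
No, 185.51.225.43 is not in 68.61.52.0/22


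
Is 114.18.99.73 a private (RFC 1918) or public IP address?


RFC 1918 private ranges:
  10.0.0.0/8 (10.0.0.0 - 10.255.255.255)
  172.16.0.0/12 (172.16.0.0 - 172.31.255.255)
  192.168.0.0/16 (192.168.0.0 - 192.168.255.255)
Public (not in any RFC 1918 range)
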